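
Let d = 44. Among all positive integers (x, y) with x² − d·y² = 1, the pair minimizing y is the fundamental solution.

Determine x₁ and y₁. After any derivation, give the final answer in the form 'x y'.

199 30

√44 = [6; 1,1,1,2,1,1,1,12, …], period ℓ=8 (even) → k=7
a_0=6:  p_0=6·1+0=6,  q_0=6·0+1=1
a_1=1:  p_1=1·6+1=7,  q_1=1·1+0=1
…
a_3=1:  p_3=1·13+7=20,  q_3=1·2+1=3
…
a_6=1:  p_6=1·73+53=126,  q_6=1·11+8=19
a_7=1:  p_7=1·126+73=199,  q_7=1·19+11=30
(x₁, y₁) = (199, 30);  199² − 44·30² = 1 ✓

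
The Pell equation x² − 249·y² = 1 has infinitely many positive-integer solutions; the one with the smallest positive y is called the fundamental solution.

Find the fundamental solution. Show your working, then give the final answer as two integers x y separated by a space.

√249 → a₀=15, period (1,3,1,1,5,…,3,1,30); ℓ=16 even so k=15
k=0  a_k=15  p_k/q_k = 15/1
k=1  a_k=1  p_k/q_k = 16/1
k=2  a_k=3  p_k/q_k = 63/4
k=3  a_k=1  p_k/q_k = 79/5
k=4  a_k=1  p_k/q_k = 142/9
k=5  a_k=5  p_k/q_k = 789/50
…
k=7  a_k=3  p_k/q_k = 3582/227
k=8  a_k=10  p_k/q_k = 36751/2329
k=9  a_k=3  p_k/q_k = 113835/7214
k=10  a_k=1  p_k/q_k = 150586/9543
k=11  a_k=5  p_k/q_k = 866765/54929
k=12  a_k=1  p_k/q_k = 1017351/64472
k=13  a_k=1  p_k/q_k = 1884116/119401
k=14  a_k=3  p_k/q_k = 6669699/422675
k=15  a_k=1  p_k/q_k = 8553815/542076
fundamental: x₁=8553815, y₁=542076  (since 73167751054225 − 249·293846389776 = 1)

8553815 542076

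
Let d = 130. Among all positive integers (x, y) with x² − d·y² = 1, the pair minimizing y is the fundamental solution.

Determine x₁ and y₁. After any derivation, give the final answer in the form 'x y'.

6499 570

d=130: √d = [11; 2,2,22] (ℓ=3, odd), read p_5/q_5
a_0=11:  p_0=11·1+0=11,  q_0=11·0+1=1
…
a_3=22:  p_3=22·57+23=1277,  q_3=22·5+2=112
a_4=2:  p_4=2·1277+57=2611,  q_4=2·112+5=229
a_5=2:  p_5=2·2611+1277=6499,  q_5=2·229+112=570
(x₁, y₁) = (6499, 570);  6499² − 130·570² = 1 ✓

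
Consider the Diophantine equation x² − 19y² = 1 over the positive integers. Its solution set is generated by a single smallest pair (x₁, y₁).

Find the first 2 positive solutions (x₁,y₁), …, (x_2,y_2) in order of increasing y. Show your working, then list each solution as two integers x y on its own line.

d=19: √d = [4; 2,1,3,1,2,8] (ℓ=6, even), read p_5/q_5
a_0=4:  p_0=4·1+0=4,  q_0=4·0+1=1
a_1=2:  p_1=2·4+1=9,  q_1=2·1+0=2
…
a_3=3:  p_3=3·13+9=48,  q_3=3·3+2=11
a_4=1:  p_4=1·48+13=61,  q_4=1·11+3=14
a_5=2:  p_5=2·61+48=170,  q_5=2·14+11=39
(x₁, y₁) = (170, 39);  170² − 19·39² = 1 ✓
(x_2, y_2) = (170·170 + 19·39·39, 170·39 + 39·170) = (57799, 13260)

170 39
57799 13260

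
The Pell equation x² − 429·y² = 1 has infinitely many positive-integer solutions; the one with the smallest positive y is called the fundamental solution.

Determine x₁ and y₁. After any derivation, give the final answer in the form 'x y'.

[20; 1,2,2,9,1,12,1,9,2,2,1,40] for √429; ℓ=12 ⇒ convergent index 11
i=0: a=20 ⇒ p=20, q=1
i=1: a=1 ⇒ p=21, q=1
i=2: a=2 ⇒ p=62, q=3
…
i=4: a=9 ⇒ p=1367, q=66
…
i=7: a=1 ⇒ p=21023, q=1015
i=8: a=9 ⇒ p=208718, q=10077
i=9: a=2 ⇒ p=438459, q=21169
i=10: a=2 ⇒ p=1085636, q=52415
i=11: a=1 ⇒ p=1524095, q=73584
(x₁, y₁) = (1524095, 73584);  1524095² − 429·73584² = 1 ✓

1524095 73584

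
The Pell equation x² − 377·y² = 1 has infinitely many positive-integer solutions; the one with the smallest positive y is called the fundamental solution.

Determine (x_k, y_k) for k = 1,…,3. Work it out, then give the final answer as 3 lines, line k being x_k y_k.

√377 → a₀=19, period (2,2,2,38); ℓ=4 even so k=3
a_0=19:  p_0=19·1+0=19,  q_0=19·0+1=1
…
a_2=2:  p_2=2·39+19=97,  q_2=2·2+1=5
a_3=2:  p_3=2·97+39=233,  q_3=2·5+2=12
fundamental: x₁=233, y₁=12  (since 54289 − 377·144 = 1)
(233+12√377)^2 = 108577 + 5592√377
(233+12√377)^3 = 50596649 + 2605860√377

233 12
108577 5592
50596649 2605860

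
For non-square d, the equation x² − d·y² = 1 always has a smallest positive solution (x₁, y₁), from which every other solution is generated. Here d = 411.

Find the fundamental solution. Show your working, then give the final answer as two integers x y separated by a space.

d=411: √d = [20; 3,1,1,1,19,1,1,1,3,40] (ℓ=10, even), read p_9/q_9
a_0=20:  p_0=20·1+0=20,  q_0=20·0+1=1
…
a_5=19:  p_5=19·223+142=4379,  q_5=19·11+7=216
a_6=1:  p_6=1·4379+223=4602,  q_6=1·216+11=227
…
a_8=1:  p_8=1·8981+4602=13583,  q_8=1·443+227=670
a_9=3:  p_9=3·13583+8981=49730,  q_9=3·670+443=2453
(x₁, y₁) = (49730, 2453);  49730² − 411·2453² = 1 ✓

49730 2453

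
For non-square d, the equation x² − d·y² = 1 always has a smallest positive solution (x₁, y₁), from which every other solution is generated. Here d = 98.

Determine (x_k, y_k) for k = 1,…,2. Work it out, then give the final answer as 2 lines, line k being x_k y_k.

99 10
19601 1980

[9; 1,8,1,18] for √98; ℓ=4 ⇒ convergent index 3
k=0  a_k=9  p_k/q_k = 9/1
k=1  a_k=1  p_k/q_k = 10/1
k=2  a_k=8  p_k/q_k = 89/9
k=3  a_k=1  p_k/q_k = 99/10
(x₁, y₁) = (99, 10);  99² − 98·10² = 1 ✓
n=2: (99,10)∘(99,10) = (99·99+98·10·10, 99·10+10·99) = (19601,1980)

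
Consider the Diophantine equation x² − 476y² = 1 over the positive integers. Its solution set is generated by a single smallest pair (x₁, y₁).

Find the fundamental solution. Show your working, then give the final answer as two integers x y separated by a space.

28799 1320

d=476: √d = [21; 1,4,2,10,2,4,1,42] (ℓ=8, even), read p_7/q_7
step 0: (21, 1)  from 21·(1,0) + (0,1)
step 1: (22, 1)  from 1·(21,1) + (1,0)
…
step 4: (2509, 115)  from 10·(240,11) + (109,5)
step 5: (5258, 241)  from 2·(2509,115) + (240,11)
step 6: (23541, 1079)  from 4·(5258,241) + (2509,115)
step 7: (28799, 1320)  from 1·(23541,1079) + (5258,241)
fundamental: x₁=28799, y₁=1320  (since 829382401 − 476·1742400 = 1)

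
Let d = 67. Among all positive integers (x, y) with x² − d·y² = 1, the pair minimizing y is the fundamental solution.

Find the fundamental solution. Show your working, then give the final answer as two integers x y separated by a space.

48842 5967

d=67: √d = [8; 5,2,1,1,7,1,1,2,5,16] (ℓ=10, even), read p_9/q_9
a_0=8:  p_0=8·1+0=8,  q_0=8·0+1=1
…
a_2=2:  p_2=2·41+8=90,  q_2=2·5+1=11
a_3=1:  p_3=1·90+41=131,  q_3=1·11+5=16
a_4=1:  p_4=1·131+90=221,  q_4=1·16+11=27
…
a_6=1:  p_6=1·1678+221=1899,  q_6=1·205+27=232
a_7=1:  p_7=1·1899+1678=3577,  q_7=1·232+205=437
a_8=2:  p_8=2·3577+1899=9053,  q_8=2·437+232=1106
a_9=5:  p_9=5·9053+3577=48842,  q_9=5·1106+437=5967
fundamental: x₁=48842, y₁=5967  (since 2385540964 − 67·35605089 = 1)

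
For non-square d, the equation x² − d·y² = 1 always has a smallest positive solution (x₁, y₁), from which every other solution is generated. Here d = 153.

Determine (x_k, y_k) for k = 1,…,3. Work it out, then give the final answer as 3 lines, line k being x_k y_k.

[12; 2,1,2,2,2,1,2,24] for √153; ℓ=8 ⇒ convergent index 7
k=0  a_k=12  p_k/q_k = 12/1
k=1  a_k=2  p_k/q_k = 25/2
k=2  a_k=1  p_k/q_k = 37/3
k=3  a_k=2  p_k/q_k = 99/8
k=4  a_k=2  p_k/q_k = 235/19
…
k=6  a_k=1  p_k/q_k = 804/65
k=7  a_k=2  p_k/q_k = 2177/176
(x₁, y₁) = (2177, 176);  2177² − 153·176² = 1 ✓
(x_2, y_2) = (2177·2177 + 153·176·176, 2177·176 + 176·2177) = (9478657, 766304)
(x_3, y_3) = (2177·9478657 + 153·176·766304, 2177·766304 + 176·9478657) = (41270070401, 3336487440)

2177 176
9478657 766304
41270070401 3336487440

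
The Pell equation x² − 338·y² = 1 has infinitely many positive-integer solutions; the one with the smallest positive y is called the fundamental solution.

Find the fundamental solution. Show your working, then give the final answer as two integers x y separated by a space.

114243 6214

√338 → a₀=18, period (2,1,1,2,36); ℓ=5 odd so k=9
step 0: (18, 1)  from 18·(1,0) + (0,1)
…
step 3: (92, 5)  from 1·(55,3) + (37,2)
step 4: (239, 13)  from 2·(92,5) + (55,3)
step 5: (8696, 473)  from 36·(239,13) + (92,5)
…
step 7: (26327, 1432)  from 1·(17631,959) + (8696,473)
step 8: (43958, 2391)  from 1·(26327,1432) + (17631,959)
step 9: (114243, 6214)  from 2·(43958,2391) + (26327,1432)
(x₁, y₁) = (114243, 6214);  114243² − 338·6214² = 1 ✓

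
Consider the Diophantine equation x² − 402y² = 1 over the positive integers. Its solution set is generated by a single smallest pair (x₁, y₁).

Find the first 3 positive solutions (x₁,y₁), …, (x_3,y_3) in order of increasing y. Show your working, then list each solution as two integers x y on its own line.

d=402: √d = [20; 20,40] (ℓ=2, even), read p_1/q_1
step 0: (20, 1)  from 20·(1,0) + (0,1)
step 1: (401, 20)  from 20·(20,1) + (1,0)
fundamental: x₁=401, y₁=20  (since 160801 − 402·400 = 1)
(401+20√402)^2 = 321601 + 16040√402
(401+20√402)^3 = 257923601 + 12864060√402

401 20
321601 16040
257923601 12864060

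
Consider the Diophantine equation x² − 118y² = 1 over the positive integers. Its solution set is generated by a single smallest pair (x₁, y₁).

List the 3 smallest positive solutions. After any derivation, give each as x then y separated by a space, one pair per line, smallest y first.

[10; 1,6,3,2,10,2,3,6,1,20] for √118; ℓ=10 ⇒ convergent index 9
i=0: a=10 ⇒ p=10, q=1
…
i=4: a=2 ⇒ p=554, q=51
…
i=6: a=2 ⇒ p=12112, q=1115
…
i=8: a=6 ⇒ p=264802, q=24377
i=9: a=1 ⇒ p=306917, q=28254
(x₁, y₁) = (306917, 28254);  306917² − 118·28254² = 1 ✓
(306917+28254√118)^2 = 188396089777 + 17343265836√118
(306917+28254√118)^3 = 115643925371868101 + 10645886241146970√118

306917 28254
188396089777 17343265836
115643925371868101 10645886241146970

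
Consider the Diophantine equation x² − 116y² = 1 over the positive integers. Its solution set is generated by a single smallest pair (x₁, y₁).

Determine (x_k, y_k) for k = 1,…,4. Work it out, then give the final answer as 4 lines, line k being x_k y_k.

√116 → a₀=10, period (1,3,2,1,4,1,2,3,1,20); ℓ=10 even so k=9
step 0: (10, 1)  from 10·(1,0) + (0,1)
step 1: (11, 1)  from 1·(10,1) + (1,0)
step 2: (43, 4)  from 3·(11,1) + (10,1)
…
step 4: (140, 13)  from 1·(97,9) + (43,4)
…
step 6: (797, 74)  from 1·(657,61) + (140,13)
step 7: (2251, 209)  from 2·(797,74) + (657,61)
step 8: (7550, 701)  from 3·(2251,209) + (797,74)
step 9: (9801, 910)  from 1·(7550,701) + (2251,209)
→ (9801, 910).  Check: 9801²=96059601, 116·910²=96059600, difference 1.
n=2: (9801,910)∘(9801,910) = (9801·9801+116·910·910, 9801·910+910·9801) = (192119201,17837820)
n=3: (192119201,17837820)∘(9801,910) = (9801·192119201+116·910·17837820, 9801·17837820+910·192119201) = (3765920568201,349656946730)
n=4: (3765920568201,349656946730)∘(9801,910) = (9801·3765920568201+116·910·349656946730, 9801·349656946730+910·3765920568201) = (73819574785756801,6853975451963640)

9801 910
192119201 17837820
3765920568201 349656946730
73819574785756801 6853975451963640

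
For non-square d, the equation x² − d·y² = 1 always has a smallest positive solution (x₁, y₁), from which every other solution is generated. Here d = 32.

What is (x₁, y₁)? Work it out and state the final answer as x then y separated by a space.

√32 = [5; 1,1,1,10, …], period ℓ=4 (even) → k=3
step 0: (5, 1)  from 5·(1,0) + (0,1)
…
step 2: (11, 2)  from 1·(6,1) + (5,1)
step 3: (17, 3)  from 1·(11,2) + (6,1)
fundamental: x₁=17, y₁=3  (since 289 − 32·9 = 1)

17 3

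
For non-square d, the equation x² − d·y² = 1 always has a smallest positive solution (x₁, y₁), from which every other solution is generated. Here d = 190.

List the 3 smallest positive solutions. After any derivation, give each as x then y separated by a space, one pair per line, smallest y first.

52021 3774
5412368881 392654508
563113683064981 40852560317562

[13; 1,3,1,1,1,…,3,1,26] for √190; ℓ=14 ⇒ convergent index 13
a_0=13:  p_0=13·1+0=13,  q_0=13·0+1=1
a_1=1:  p_1=1·13+1=14,  q_1=1·1+0=1
…
a_7=2:  p_7=2·510+193=1213,  q_7=2·37+14=88
…
a_12=3:  p_12=3·11234+7085=40787,  q_12=3·815+514=2959
a_13=1:  p_13=1·40787+11234=52021,  q_13=1·2959+815=3774
→ (52021, 3774).  Check: 52021²=2706184441, 190·3774²=2706184440, difference 1.
k=2:  x_2 = 52021·52021+190·3774·3774 = 5412368881,  y_2 = 52021·3774+3774·52021 = 392654508
k=3:  x_3 = 52021·5412368881+190·3774·392654508 = 563113683064981,  y_3 = 52021·392654508+3774·5412368881 = 40852560317562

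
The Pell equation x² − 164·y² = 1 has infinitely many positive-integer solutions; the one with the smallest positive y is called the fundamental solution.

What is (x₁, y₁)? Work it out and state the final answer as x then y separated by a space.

2049 160

[12; 1,4,6,4,1,24] for √164; ℓ=6 ⇒ convergent index 5
step 0: (12, 1)  from 12·(1,0) + (0,1)
step 1: (13, 1)  from 1·(12,1) + (1,0)
step 2: (64, 5)  from 4·(13,1) + (12,1)
step 3: (397, 31)  from 6·(64,5) + (13,1)
step 4: (1652, 129)  from 4·(397,31) + (64,5)
step 5: (2049, 160)  from 1·(1652,129) + (397,31)
(x₁, y₁) = (2049, 160);  2049² − 164·160² = 1 ✓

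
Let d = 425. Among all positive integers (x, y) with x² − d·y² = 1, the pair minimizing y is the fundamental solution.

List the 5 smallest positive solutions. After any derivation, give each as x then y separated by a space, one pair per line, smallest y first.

d=425: √d = [20; 1,1,1,1,1,1,40] (ℓ=7, odd), read p_13/q_13
i=0: a=20 ⇒ p=20, q=1
i=1: a=1 ⇒ p=21, q=1
i=2: a=1 ⇒ p=41, q=2
i=3: a=1 ⇒ p=62, q=3
…
i=5: a=1 ⇒ p=165, q=8
…
i=8: a=1 ⇒ p=11153, q=541
i=9: a=1 ⇒ p=22038, q=1069
i=10: a=1 ⇒ p=33191, q=1610
i=11: a=1 ⇒ p=55229, q=2679
i=12: a=1 ⇒ p=88420, q=4289
i=13: a=1 ⇒ p=143649, q=6968
→ (143649, 6968).  Check: 143649²=20635035201, 425·6968²=20635035200, difference 1.
(x_2, y_2) = (143649·143649 + 425·6968·6968, 143649·6968 + 6968·143649) = (41270070401, 2001892464)
(x_3, y_3) = (143649·41270070401 + 425·6968·2001892464, 143649·2001892464 + 6968·41270070401) = (11856808685922849, 575139701115304)
(x_4, y_4) = (143649·11856808685922849 + 425·6968·575139701115304, 143649·575139701115304 + 6968·11856808685922849) = (3406437421806992601601, 165236485849022716128)
(x_5, y_5) = (143649·3406437421806992601601 + 425·6968·165236485849022716128, 143649·165236485849022716128 + 6968·3406437421806992601601) = (978662658398448551768841249, 47472111910877388597026840)

143649 6968
41270070401 2001892464
11856808685922849 575139701115304
3406437421806992601601 165236485849022716128
978662658398448551768841249 47472111910877388597026840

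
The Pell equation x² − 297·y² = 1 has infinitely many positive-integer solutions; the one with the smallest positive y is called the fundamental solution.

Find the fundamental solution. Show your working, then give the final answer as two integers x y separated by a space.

√297 → a₀=17, period (4,3,1,1,2,1,1,3,4,34); ℓ=10 even so k=9
step 0: (17, 1)  from 17·(1,0) + (0,1)
…
step 2: (224, 13)  from 3·(69,4) + (17,1)
…
step 5: (1327, 77)  from 2·(517,30) + (293,17)
step 6: (1844, 107)  from 1·(1327,77) + (517,30)
…
step 8: (11357, 659)  from 3·(3171,184) + (1844,107)
step 9: (48599, 2820)  from 4·(11357,659) + (3171,184)
(x₁, y₁) = (48599, 2820);  48599² − 297·2820² = 1 ✓

48599 2820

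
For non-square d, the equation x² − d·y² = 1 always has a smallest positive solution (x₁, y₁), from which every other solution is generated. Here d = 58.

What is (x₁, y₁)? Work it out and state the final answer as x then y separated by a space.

[7; 1,1,1,1,1,1,14] for √58; ℓ=7 ⇒ convergent index 13
a_0=7:  p_0=7·1+0=7,  q_0=7·0+1=1
a_1=1:  p_1=1·7+1=8,  q_1=1·1+0=1
a_2=1:  p_2=1·8+7=15,  q_2=1·1+1=2
a_3=1:  p_3=1·15+8=23,  q_3=1·2+1=3
a_4=1:  p_4=1·23+15=38,  q_4=1·3+2=5
a_5=1:  p_5=1·38+23=61,  q_5=1·5+3=8
a_6=1:  p_6=1·61+38=99,  q_6=1·8+5=13
…
a_8=1:  p_8=1·1447+99=1546,  q_8=1·190+13=203
…
a_10=1:  p_10=1·2993+1546=4539,  q_10=1·393+203=596
a_11=1:  p_11=1·4539+2993=7532,  q_11=1·596+393=989
a_12=1:  p_12=1·7532+4539=12071,  q_12=1·989+596=1585
a_13=1:  p_13=1·12071+7532=19603,  q_13=1·1585+989=2574
(x₁, y₁) = (19603, 2574);  19603² − 58·2574² = 1 ✓

19603 2574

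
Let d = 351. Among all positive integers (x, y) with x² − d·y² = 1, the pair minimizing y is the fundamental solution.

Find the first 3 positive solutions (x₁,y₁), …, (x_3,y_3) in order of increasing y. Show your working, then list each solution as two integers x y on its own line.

62425 3332
7793761249 416000200
973051091875225 51937624966668

√351 = [18; 1,2,1,3,2,2,2,3,1,2,1,36, …], period ℓ=12 (even) → k=11
step 0: (18, 1)  from 18·(1,0) + (0,1)
step 1: (19, 1)  from 1·(18,1) + (1,0)
step 2: (56, 3)  from 2·(19,1) + (18,1)
step 3: (75, 4)  from 1·(56,3) + (19,1)
step 4: (281, 15)  from 3·(75,4) + (56,3)
step 5: (637, 34)  from 2·(281,15) + (75,4)
step 6: (1555, 83)  from 2·(637,34) + (281,15)
step 7: (3747, 200)  from 2·(1555,83) + (637,34)
step 8: (12796, 683)  from 3·(3747,200) + (1555,83)
…
step 10: (45882, 2449)  from 2·(16543,883) + (12796,683)
step 11: (62425, 3332)  from 1·(45882,2449) + (16543,883)
(x₁, y₁) = (62425, 3332);  62425² − 351·3332² = 1 ✓
(62425+3332√351)^2 = 7793761249 + 416000200√351
(62425+3332√351)^3 = 973051091875225 + 51937624966668√351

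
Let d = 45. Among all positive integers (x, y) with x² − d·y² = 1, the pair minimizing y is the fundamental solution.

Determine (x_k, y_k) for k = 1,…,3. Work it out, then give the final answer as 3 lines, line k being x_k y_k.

161 24
51841 7728
16692641 2488392

d=45: √d = [6; 1,2,2,2,1,12] (ℓ=6, even), read p_5/q_5
a_0=6:  p_0=6·1+0=6,  q_0=6·0+1=1
a_1=1:  p_1=1·6+1=7,  q_1=1·1+0=1
…
a_3=2:  p_3=2·20+7=47,  q_3=2·3+1=7
a_4=2:  p_4=2·47+20=114,  q_4=2·7+3=17
a_5=1:  p_5=1·114+47=161,  q_5=1·17+7=24
(x₁, y₁) = (161, 24);  161² − 45·24² = 1 ✓
n=2: (161,24)∘(161,24) = (161·161+45·24·24, 161·24+24·161) = (51841,7728)
n=3: (51841,7728)∘(161,24) = (161·51841+45·24·7728, 161·7728+24·51841) = (16692641,2488392)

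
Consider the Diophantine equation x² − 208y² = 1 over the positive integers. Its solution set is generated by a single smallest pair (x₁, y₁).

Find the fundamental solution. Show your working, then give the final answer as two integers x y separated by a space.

√208 → a₀=14, period (2,2,1,2,2,28); ℓ=6 even so k=5
i=0: a=14 ⇒ p=14, q=1
i=1: a=2 ⇒ p=29, q=2
i=2: a=2 ⇒ p=72, q=5
i=3: a=1 ⇒ p=101, q=7
i=4: a=2 ⇒ p=274, q=19
i=5: a=2 ⇒ p=649, q=45
(x₁, y₁) = (649, 45);  649² − 208·45² = 1 ✓

649 45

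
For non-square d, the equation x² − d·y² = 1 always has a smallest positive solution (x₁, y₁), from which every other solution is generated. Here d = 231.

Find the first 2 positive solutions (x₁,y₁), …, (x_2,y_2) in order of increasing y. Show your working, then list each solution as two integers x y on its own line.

[15; 5,30] for √231; ℓ=2 ⇒ convergent index 1
k=0  a_k=15  p_k/q_k = 15/1
k=1  a_k=5  p_k/q_k = 76/5
(x₁, y₁) = (76, 5);  76² − 231·5² = 1 ✓
(x_2, y_2) = (76·76 + 231·5·5, 76·5 + 5·76) = (11551, 760)

76 5
11551 760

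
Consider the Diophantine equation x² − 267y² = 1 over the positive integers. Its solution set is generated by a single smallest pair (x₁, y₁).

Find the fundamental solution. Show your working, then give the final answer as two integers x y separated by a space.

√267 = [16; 2,1,15,1,2,32, …], period ℓ=6 (even) → k=5
a_0=16:  p_0=16·1+0=16,  q_0=16·0+1=1
a_1=2:  p_1=2·16+1=33,  q_1=2·1+0=2
a_2=1:  p_2=1·33+16=49,  q_2=1·2+1=3
a_3=15:  p_3=15·49+33=768,  q_3=15·3+2=47
a_4=1:  p_4=1·768+49=817,  q_4=1·47+3=50
a_5=2:  p_5=2·817+768=2402,  q_5=2·50+47=147
→ (2402, 147).  Check: 2402²=5769604, 267·147²=5769603, difference 1.

2402 147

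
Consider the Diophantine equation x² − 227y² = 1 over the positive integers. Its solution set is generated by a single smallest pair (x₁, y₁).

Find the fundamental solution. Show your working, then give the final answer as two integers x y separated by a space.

226 15

√227 = [15; 15,30, …], period ℓ=2 (even) → k=1
i=0: a=15 ⇒ p=15, q=1
i=1: a=15 ⇒ p=226, q=15
fundamental: x₁=226, y₁=15  (since 51076 − 227·225 = 1)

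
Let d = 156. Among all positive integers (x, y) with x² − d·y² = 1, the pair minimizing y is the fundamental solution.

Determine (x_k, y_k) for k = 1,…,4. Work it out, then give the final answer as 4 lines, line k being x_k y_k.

√156 → a₀=12, period (2,24); ℓ=2 even so k=1
k=0  a_k=12  p_k/q_k = 12/1
k=1  a_k=2  p_k/q_k = 25/2
(x₁, y₁) = (25, 2);  25² − 156·2² = 1 ✓
n=2: (25,2)∘(25,2) = (25·25+156·2·2, 25·2+2·25) = (1249,100)
n=3: (1249,100)∘(25,2) = (25·1249+156·2·100, 25·100+2·1249) = (62425,4998)
n=4: (62425,4998)∘(25,2) = (25·62425+156·2·4998, 25·4998+2·62425) = (3120001,249800)

25 2
1249 100
62425 4998
3120001 249800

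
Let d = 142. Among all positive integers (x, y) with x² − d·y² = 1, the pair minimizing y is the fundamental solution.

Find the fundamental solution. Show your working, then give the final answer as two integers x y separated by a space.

143 12

[11; 1,10,1,22] for √142; ℓ=4 ⇒ convergent index 3
step 0: (11, 1)  from 11·(1,0) + (0,1)
…
step 2: (131, 11)  from 10·(12,1) + (11,1)
step 3: (143, 12)  from 1·(131,11) + (12,1)
(x₁, y₁) = (143, 12);  143² − 142·12² = 1 ✓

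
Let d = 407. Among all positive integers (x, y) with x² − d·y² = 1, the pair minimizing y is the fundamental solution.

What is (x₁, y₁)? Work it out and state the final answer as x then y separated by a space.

2663 132

d=407: √d = [20; 5,1,2,1,5,40] (ℓ=6, even), read p_5/q_5
step 0: (20, 1)  from 20·(1,0) + (0,1)
…
step 2: (121, 6)  from 1·(101,5) + (20,1)
…
step 4: (464, 23)  from 1·(343,17) + (121,6)
step 5: (2663, 132)  from 5·(464,23) + (343,17)
(x₁, y₁) = (2663, 132);  2663² − 407·132² = 1 ✓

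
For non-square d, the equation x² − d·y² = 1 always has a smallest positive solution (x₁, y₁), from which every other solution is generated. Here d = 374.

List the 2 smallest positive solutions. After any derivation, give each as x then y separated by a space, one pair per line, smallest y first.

√374 → a₀=19, period (2,1,18,1,2,38); ℓ=6 even so k=5
i=0: a=19 ⇒ p=19, q=1
i=1: a=2 ⇒ p=39, q=2
i=2: a=1 ⇒ p=58, q=3
i=3: a=18 ⇒ p=1083, q=56
i=4: a=1 ⇒ p=1141, q=59
i=5: a=2 ⇒ p=3365, q=174
→ (3365, 174).  Check: 3365²=11323225, 374·174²=11323224, difference 1.
k=2:  x_2 = 3365·3365+374·174·174 = 22646449,  y_2 = 3365·174+174·3365 = 1171020

3365 174
22646449 1171020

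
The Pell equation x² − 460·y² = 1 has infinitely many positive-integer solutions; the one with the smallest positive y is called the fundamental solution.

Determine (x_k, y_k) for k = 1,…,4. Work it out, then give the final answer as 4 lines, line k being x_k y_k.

d=460: √d = [21; 2,4,3,1,2,10,2,1,3,4,2,42] (ℓ=12, even), read p_11/q_11
i=0: a=21 ⇒ p=21, q=1
i=1: a=2 ⇒ p=43, q=2
i=2: a=4 ⇒ p=193, q=9
i=3: a=3 ⇒ p=622, q=29
i=4: a=1 ⇒ p=815, q=38
…
i=7: a=2 ⇒ p=48922, q=2281
…
i=9: a=3 ⇒ p=265693, q=12388
i=10: a=4 ⇒ p=1135029, q=52921
i=11: a=2 ⇒ p=2535751, q=118230
(x₁, y₁) = (2535751, 118230);  2535751² − 460·118230² = 1 ✓
n=2: (2535751,118230)∘(2535751,118230) = (2535751·2535751+460·118230·118230, 2535751·118230+118230·2535751) = (12860066268001,599603681460)
n=3: (12860066268001,599603681460)∘(2535751,118230) = (2535751·12860066268001+460·118230·599603681460, 2535751·599603681460+118230·12860066268001) = (65219851798297071751,3040891269731634690)
n=4: (65219851798297071751,3040891269731634690)∘(2535751,118230) = (2535751·65219851798297071751+460·118230·3040891269731634690, 2535751·3040891269731634690+118230·65219851798297071751) = (330762608834754335913072001,15421886156225925189922920)

2535751 118230
12860066268001 599603681460
65219851798297071751 3040891269731634690
330762608834754335913072001 15421886156225925189922920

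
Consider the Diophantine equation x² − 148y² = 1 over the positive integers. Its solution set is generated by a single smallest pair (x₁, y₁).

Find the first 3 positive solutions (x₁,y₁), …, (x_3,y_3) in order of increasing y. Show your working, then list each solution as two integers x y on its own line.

√148 = [12; 6,24, …], period ℓ=2 (even) → k=1
i=0: a=12 ⇒ p=12, q=1
i=1: a=6 ⇒ p=73, q=6
(x₁, y₁) = (73, 6);  73² − 148·6² = 1 ✓
(x_2, y_2) = (73·73 + 148·6·6, 73·6 + 6·73) = (10657, 876)
(x_3, y_3) = (73·10657 + 148·6·876, 73·876 + 6·10657) = (1555849, 127890)

73 6
10657 876
1555849 127890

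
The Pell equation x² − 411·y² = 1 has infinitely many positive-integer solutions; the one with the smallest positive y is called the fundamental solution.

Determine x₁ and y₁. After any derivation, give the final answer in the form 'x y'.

√411 → a₀=20, period (3,1,1,1,19,1,1,1,3,40); ℓ=10 even so k=9
k=0  a_k=20  p_k/q_k = 20/1
k=1  a_k=3  p_k/q_k = 61/3
k=2  a_k=1  p_k/q_k = 81/4
…
k=4  a_k=1  p_k/q_k = 223/11
k=5  a_k=19  p_k/q_k = 4379/216
k=6  a_k=1  p_k/q_k = 4602/227
k=7  a_k=1  p_k/q_k = 8981/443
k=8  a_k=1  p_k/q_k = 13583/670
k=9  a_k=3  p_k/q_k = 49730/2453
(x₁, y₁) = (49730, 2453);  49730² − 411·2453² = 1 ✓

49730 2453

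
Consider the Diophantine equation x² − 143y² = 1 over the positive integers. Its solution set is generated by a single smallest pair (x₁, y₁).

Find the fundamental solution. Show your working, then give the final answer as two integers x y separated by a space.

√143 = [11; 1,22, …], period ℓ=2 (even) → k=1
i=0: a=11 ⇒ p=11, q=1
i=1: a=1 ⇒ p=12, q=1
→ (12, 1).  Check: 12²=144, 143·1²=143, difference 1.

12 1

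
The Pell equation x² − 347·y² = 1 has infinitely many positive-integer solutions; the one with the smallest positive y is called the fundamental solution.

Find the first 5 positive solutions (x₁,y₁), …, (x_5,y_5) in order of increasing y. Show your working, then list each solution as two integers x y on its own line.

641602 34443
823306252807 44197395372
1056469876826312026 56714274530897445
1355666371822207590758497 72775983935101527618408
1739596510986687599414840072362 93386433689401306371520721787

[18; 1,1,1,2,4,…,1,1,36] for √347; ℓ=14 ⇒ convergent index 13
a_0=18:  p_0=18·1+0=18,  q_0=18·0+1=1
…
a_2=1:  p_2=1·19+18=37,  q_2=1·1+1=2
a_3=1:  p_3=1·37+19=56,  q_3=1·2+1=3
…
a_5=4:  p_5=4·149+56=652,  q_5=4·8+3=35
a_6=1:  p_6=1·652+149=801,  q_6=1·35+8=43
a_7=17:  p_7=17·801+652=14269,  q_7=17·43+35=766
…
a_11=1:  p_11=1·164168+74549=238717,  q_11=1·8813+4002=12815
a_12=1:  p_12=1·238717+164168=402885,  q_12=1·12815+8813=21628
a_13=1:  p_13=1·402885+238717=641602,  q_13=1·21628+12815=34443
(x₁, y₁) = (641602, 34443);  641602² − 347·34443² = 1 ✓
k=2:  x_2 = 641602·641602+347·34443·34443 = 823306252807,  y_2 = 641602·34443+34443·641602 = 44197395372
k=3:  x_3 = 641602·823306252807+347·34443·44197395372 = 1056469876826312026,  y_3 = 641602·44197395372+34443·823306252807 = 56714274530897445
k=4:  x_4 = 641602·1056469876826312026+347·34443·56714274530897445 = 1355666371822207590758497,  y_4 = 641602·56714274530897445+34443·1056469876826312026 = 72775983935101527618408
k=5:  x_5 = 641602·1355666371822207590758497+347·34443·72775983935101527618408 = 1739596510986687599414840072362,  y_5 = 641602·72775983935101527618408+34443·1355666371822207590758497 = 93386433689401306371520721787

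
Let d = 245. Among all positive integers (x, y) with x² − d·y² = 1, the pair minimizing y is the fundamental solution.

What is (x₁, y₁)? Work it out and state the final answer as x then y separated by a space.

√245 = [15; 1,1,1,7,6,7,1,1,1,30, …], period ℓ=10 (even) → k=9
i=0: a=15 ⇒ p=15, q=1
i=1: a=1 ⇒ p=16, q=1
i=2: a=1 ⇒ p=31, q=2
i=3: a=1 ⇒ p=47, q=3
i=4: a=7 ⇒ p=360, q=23
i=5: a=6 ⇒ p=2207, q=141
i=6: a=7 ⇒ p=15809, q=1010
…
i=8: a=1 ⇒ p=33825, q=2161
i=9: a=1 ⇒ p=51841, q=3312
→ (51841, 3312).  Check: 51841²=2687489281, 245·3312²=2687489280, difference 1.

51841 3312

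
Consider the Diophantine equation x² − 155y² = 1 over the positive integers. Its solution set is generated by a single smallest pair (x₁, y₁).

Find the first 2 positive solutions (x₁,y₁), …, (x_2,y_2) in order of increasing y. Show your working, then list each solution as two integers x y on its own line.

√155 = [12; 2,4,2,24, …], period ℓ=4 (even) → k=3
step 0: (12, 1)  from 12·(1,0) + (0,1)
step 1: (25, 2)  from 2·(12,1) + (1,0)
step 2: (112, 9)  from 4·(25,2) + (12,1)
step 3: (249, 20)  from 2·(112,9) + (25,2)
fundamental: x₁=249, y₁=20  (since 62001 − 155·400 = 1)
(x_2, y_2) = (249·249 + 155·20·20, 249·20 + 20·249) = (124001, 9960)

249 20
124001 9960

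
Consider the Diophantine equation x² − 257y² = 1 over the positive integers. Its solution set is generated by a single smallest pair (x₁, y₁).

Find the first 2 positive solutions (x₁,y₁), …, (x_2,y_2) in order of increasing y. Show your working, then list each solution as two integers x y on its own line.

513 32
526337 32832

[16; 32] for √257; ℓ=1 ⇒ convergent index 1
a_0=16:  p_0=16·1+0=16,  q_0=16·0+1=1
a_1=32:  p_1=32·16+1=513,  q_1=32·1+0=32
(x₁, y₁) = (513, 32);  513² − 257·32² = 1 ✓
n=2: (513,32)∘(513,32) = (513·513+257·32·32, 513·32+32·513) = (526337,32832)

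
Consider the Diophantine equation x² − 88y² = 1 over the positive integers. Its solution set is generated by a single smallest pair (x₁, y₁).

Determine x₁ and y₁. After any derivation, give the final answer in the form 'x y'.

197 21

√88 = [9; 2,1,1,1,2,18, …], period ℓ=6 (even) → k=5
k=0  a_k=9  p_k/q_k = 9/1
…
k=3  a_k=1  p_k/q_k = 47/5
k=4  a_k=1  p_k/q_k = 75/8
k=5  a_k=2  p_k/q_k = 197/21
fundamental: x₁=197, y₁=21  (since 38809 − 88·441 = 1)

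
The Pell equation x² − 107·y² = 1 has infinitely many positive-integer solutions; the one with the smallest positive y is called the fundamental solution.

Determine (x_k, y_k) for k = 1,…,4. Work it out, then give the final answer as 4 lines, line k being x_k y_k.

d=107: √d = [10; 2,1,9,1,2,20] (ℓ=6, even), read p_5/q_5
step 0: (10, 1)  from 10·(1,0) + (0,1)
…
step 2: (31, 3)  from 1·(21,2) + (10,1)
step 3: (300, 29)  from 9·(31,3) + (21,2)
step 4: (331, 32)  from 1·(300,29) + (31,3)
step 5: (962, 93)  from 2·(331,32) + (300,29)
fundamental: x₁=962, y₁=93  (since 925444 − 107·8649 = 1)
(962+93√107)^2 = 1850887 + 178932√107
(962+93√107)^3 = 3561105626 + 344265075√107
(962+93√107)^4 = 6851565373537 + 662365825368√107

962 93
1850887 178932
3561105626 344265075
6851565373537 662365825368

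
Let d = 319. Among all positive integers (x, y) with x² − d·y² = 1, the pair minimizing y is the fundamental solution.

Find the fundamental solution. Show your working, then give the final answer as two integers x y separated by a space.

d=319: √d = [17; 1,6,5,1,4,…,6,1,34] (ℓ=14, even), read p_13/q_13
k=0  a_k=17  p_k/q_k = 17/1
k=1  a_k=1  p_k/q_k = 18/1
…
k=3  a_k=5  p_k/q_k = 643/36
…
k=5  a_k=4  p_k/q_k = 3715/208
…
k=11  a_k=5  p_k/q_k = 1798881/100718
k=12  a_k=6  p_k/q_k = 11102899/621643
k=13  a_k=1  p_k/q_k = 12901780/722361
(x₁, y₁) = (12901780, 722361);  12901780² − 319·722361² = 1 ✓

12901780 722361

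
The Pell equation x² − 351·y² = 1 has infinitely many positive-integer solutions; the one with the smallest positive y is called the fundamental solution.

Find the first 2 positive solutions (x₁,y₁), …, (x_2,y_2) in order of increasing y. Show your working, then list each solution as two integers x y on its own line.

62425 3332
7793761249 416000200

√351 = [18; 1,2,1,3,2,2,2,3,1,2,1,36, …], period ℓ=12 (even) → k=11
step 0: (18, 1)  from 18·(1,0) + (0,1)
step 1: (19, 1)  from 1·(18,1) + (1,0)
…
step 3: (75, 4)  from 1·(56,3) + (19,1)
step 4: (281, 15)  from 3·(75,4) + (56,3)
step 5: (637, 34)  from 2·(281,15) + (75,4)
…
step 7: (3747, 200)  from 2·(1555,83) + (637,34)
step 8: (12796, 683)  from 3·(3747,200) + (1555,83)
step 9: (16543, 883)  from 1·(12796,683) + (3747,200)
step 10: (45882, 2449)  from 2·(16543,883) + (12796,683)
step 11: (62425, 3332)  from 1·(45882,2449) + (16543,883)
→ (62425, 3332).  Check: 62425²=3896880625, 351·3332²=3896880624, difference 1.
(x_2, y_2) = (62425·62425 + 351·3332·3332, 62425·3332 + 3332·62425) = (7793761249, 416000200)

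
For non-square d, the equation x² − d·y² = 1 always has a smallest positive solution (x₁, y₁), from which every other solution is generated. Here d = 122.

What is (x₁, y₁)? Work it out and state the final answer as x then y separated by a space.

√122 → a₀=11, period (22); ℓ=1 odd so k=1
k=0  a_k=11  p_k/q_k = 11/1
k=1  a_k=22  p_k/q_k = 243/22
→ (243, 22).  Check: 243²=59049, 122·22²=59048, difference 1.

243 22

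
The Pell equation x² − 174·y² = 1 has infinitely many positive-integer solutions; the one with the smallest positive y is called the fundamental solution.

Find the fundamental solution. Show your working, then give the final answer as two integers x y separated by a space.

1451 110

√174 → a₀=13, period (5,4,5,26); ℓ=4 even so k=3
a_0=13:  p_0=13·1+0=13,  q_0=13·0+1=1
a_1=5:  p_1=5·13+1=66,  q_1=5·1+0=5
a_2=4:  p_2=4·66+13=277,  q_2=4·5+1=21
a_3=5:  p_3=5·277+66=1451,  q_3=5·21+5=110
(x₁, y₁) = (1451, 110);  1451² − 174·110² = 1 ✓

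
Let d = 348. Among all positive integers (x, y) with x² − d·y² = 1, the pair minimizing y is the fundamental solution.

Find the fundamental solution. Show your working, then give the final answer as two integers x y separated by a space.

1567 84

√348 = [18; 1,1,1,8,1,1,1,36, …], period ℓ=8 (even) → k=7
a_0=18:  p_0=18·1+0=18,  q_0=18·0+1=1
…
a_2=1:  p_2=1·19+18=37,  q_2=1·1+1=2
a_3=1:  p_3=1·37+19=56,  q_3=1·2+1=3
a_4=8:  p_4=8·56+37=485,  q_4=8·3+2=26
a_5=1:  p_5=1·485+56=541,  q_5=1·26+3=29
a_6=1:  p_6=1·541+485=1026,  q_6=1·29+26=55
a_7=1:  p_7=1·1026+541=1567,  q_7=1·55+29=84
fundamental: x₁=1567, y₁=84  (since 2455489 − 348·7056 = 1)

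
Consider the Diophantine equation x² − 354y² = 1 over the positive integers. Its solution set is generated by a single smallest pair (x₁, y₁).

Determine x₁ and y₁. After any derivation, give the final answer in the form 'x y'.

258065 13716

d=354: √d = [18; 1,4,2,2,18,2,2,4,1,36] (ℓ=10, even), read p_9/q_9
i=0: a=18 ⇒ p=18, q=1
…
i=3: a=2 ⇒ p=207, q=11
…
i=5: a=18 ⇒ p=9351, q=497
i=6: a=2 ⇒ p=19210, q=1021
…
i=8: a=4 ⇒ p=210294, q=11177
i=9: a=1 ⇒ p=258065, q=13716
(x₁, y₁) = (258065, 13716);  258065² − 354·13716² = 1 ✓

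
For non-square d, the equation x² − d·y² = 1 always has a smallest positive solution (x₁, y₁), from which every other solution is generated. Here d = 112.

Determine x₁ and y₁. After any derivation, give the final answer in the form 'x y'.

127 12

√112 = [10; 1,1,2,1,1,20, …], period ℓ=6 (even) → k=5
step 0: (10, 1)  from 10·(1,0) + (0,1)
step 1: (11, 1)  from 1·(10,1) + (1,0)
step 2: (21, 2)  from 1·(11,1) + (10,1)
step 3: (53, 5)  from 2·(21,2) + (11,1)
step 4: (74, 7)  from 1·(53,5) + (21,2)
step 5: (127, 12)  from 1·(74,7) + (53,5)
(x₁, y₁) = (127, 12);  127² − 112·12² = 1 ✓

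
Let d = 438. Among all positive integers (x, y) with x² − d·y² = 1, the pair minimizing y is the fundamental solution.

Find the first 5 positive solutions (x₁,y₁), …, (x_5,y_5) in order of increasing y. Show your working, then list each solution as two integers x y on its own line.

293 14
171697 8204
100614149 4807530
58959719617 2817204376
34550295081413 1650876956806

√438 → a₀=20, period (1,12,1,40); ℓ=4 even so k=3
a_0=20:  p_0=20·1+0=20,  q_0=20·0+1=1
a_1=1:  p_1=1·20+1=21,  q_1=1·1+0=1
a_2=12:  p_2=12·21+20=272,  q_2=12·1+1=13
a_3=1:  p_3=1·272+21=293,  q_3=1·13+1=14
(x₁, y₁) = (293, 14);  293² − 438·14² = 1 ✓
(x_2, y_2) = (293·293 + 438·14·14, 293·14 + 14·293) = (171697, 8204)
(x_3, y_3) = (293·171697 + 438·14·8204, 293·8204 + 14·171697) = (100614149, 4807530)
(x_4, y_4) = (293·100614149 + 438·14·4807530, 293·4807530 + 14·100614149) = (58959719617, 2817204376)
(x_5, y_5) = (293·58959719617 + 438·14·2817204376, 293·2817204376 + 14·58959719617) = (34550295081413, 1650876956806)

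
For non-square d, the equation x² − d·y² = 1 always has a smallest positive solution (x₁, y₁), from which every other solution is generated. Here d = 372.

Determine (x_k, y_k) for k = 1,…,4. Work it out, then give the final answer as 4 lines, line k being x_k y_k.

√372 = [19; 3,2,12,2,3,38, …], period ℓ=6 (even) → k=5
k=0  a_k=19  p_k/q_k = 19/1
k=1  a_k=3  p_k/q_k = 58/3
k=2  a_k=2  p_k/q_k = 135/7
…
k=4  a_k=2  p_k/q_k = 3491/181
k=5  a_k=3  p_k/q_k = 12151/630
fundamental: x₁=12151, y₁=630  (since 147646801 − 372·396900 = 1)
(12151+630√372)^2 = 295293601 + 15310260√372
(12151+630√372)^3 = 7176225079351 + 372069937890√372
(12151+630√372)^4 = 174396621583094401 + 9042043615292520√372

12151 630
295293601 15310260
7176225079351 372069937890
174396621583094401 9042043615292520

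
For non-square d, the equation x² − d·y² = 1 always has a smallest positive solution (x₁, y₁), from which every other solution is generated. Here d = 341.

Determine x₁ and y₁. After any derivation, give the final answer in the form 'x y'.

√341 → a₀=18, period (2,6,1,8,2,…,6,2,36); ℓ=14 even so k=13
a_0=18:  p_0=18·1+0=18,  q_0=18·0+1=1
a_1=2:  p_1=2·18+1=37,  q_1=2·1+0=2
a_2=6:  p_2=6·37+18=240,  q_2=6·2+1=13
a_3=1:  p_3=1·240+37=277,  q_3=1·13+2=15
a_4=8:  p_4=8·277+240=2456,  q_4=8·15+13=133
a_5=2:  p_5=2·2456+277=5189,  q_5=2·133+15=281
a_6=1:  p_6=1·5189+2456=7645,  q_6=1·281+133=414
a_7=2:  p_7=2·7645+5189=20479,  q_7=2·414+281=1109
a_8=1:  p_8=1·20479+7645=28124,  q_8=1·1109+414=1523
a_9=2:  p_9=2·28124+20479=76727,  q_9=2·1523+1109=4155
a_10=8:  p_10=8·76727+28124=641940,  q_10=8·4155+1523=34763
a_11=1:  p_11=1·641940+76727=718667,  q_11=1·34763+4155=38918
a_12=6:  p_12=6·718667+641940=4953942,  q_12=6·38918+34763=268271
a_13=2:  p_13=2·4953942+718667=10626551,  q_13=2·268271+38918=575460
fundamental: x₁=10626551, y₁=575460  (since 112923586155601 − 341·331154211600 = 1)

10626551 575460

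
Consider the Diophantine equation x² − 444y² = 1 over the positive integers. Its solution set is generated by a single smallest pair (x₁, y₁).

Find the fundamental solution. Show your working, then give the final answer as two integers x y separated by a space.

295 14

√444 → a₀=21, period (14,42); ℓ=2 even so k=1
a_0=21:  p_0=21·1+0=21,  q_0=21·0+1=1
a_1=14:  p_1=14·21+1=295,  q_1=14·1+0=14
(x₁, y₁) = (295, 14);  295² − 444·14² = 1 ✓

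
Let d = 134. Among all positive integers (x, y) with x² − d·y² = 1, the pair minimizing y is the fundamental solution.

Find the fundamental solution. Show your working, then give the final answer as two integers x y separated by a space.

[11; 1,1,2,1,3,…,1,1,22] for √134; ℓ=14 ⇒ convergent index 13
step 0: (11, 1)  from 11·(1,0) + (0,1)
step 1: (12, 1)  from 1·(11,1) + (1,0)
step 2: (23, 2)  from 1·(12,1) + (11,1)
step 3: (58, 5)  from 2·(23,2) + (12,1)
step 4: (81, 7)  from 1·(58,5) + (23,2)
step 5: (301, 26)  from 3·(81,7) + (58,5)
step 6: (382, 33)  from 1·(301,26) + (81,7)
step 7: (4121, 356)  from 10·(382,33) + (301,26)
step 8: (4503, 389)  from 1·(4121,356) + (382,33)
step 9: (17630, 1523)  from 3·(4503,389) + (4121,356)
step 10: (22133, 1912)  from 1·(17630,1523) + (4503,389)
…
step 12: (84029, 7259)  from 1·(61896,5347) + (22133,1912)
step 13: (145925, 12606)  from 1·(84029,7259) + (61896,5347)
(x₁, y₁) = (145925, 12606);  145925² − 134·12606² = 1 ✓

145925 12606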